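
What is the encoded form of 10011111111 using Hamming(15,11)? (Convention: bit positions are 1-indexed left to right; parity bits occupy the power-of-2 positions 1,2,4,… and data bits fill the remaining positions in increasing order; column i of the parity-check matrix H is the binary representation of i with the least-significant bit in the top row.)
Codeword c = d · G (mod 2), d = 10011111111:
  c[0] = d·G[:,0] = (10011111111)·(11011010101) mod 2 = 1+0+0+1+1+0+1+0+1+0+1 mod 2 = 0
  c[1] = d·G[:,1] = (10011111111)·(10110110011) mod 2 = 1+0+0+1+0+1+1+0+0+1+1 mod 2 = 0
  c[2] = d·G[:,2] = (10011111111)·(10000000000) mod 2 = 1+0+0+0+0+0+0+0+0+0+0 mod 2 = 1
  c[3] = d·G[:,3] = (10011111111)·(01110001111) mod 2 = 0+0+0+1+0+0+0+1+1+1+1 mod 2 = 1
  c[4] = d·G[:,4] = (10011111111)·(01000000000) mod 2 = 0+0+0+0+0+0+0+0+0+0+0 mod 2 = 0
  c[5] = d·G[:,5] = (10011111111)·(00100000000) mod 2 = 0+0+0+0+0+0+0+0+0+0+0 mod 2 = 0
  c[6] = d·G[:,6] = (10011111111)·(00010000000) mod 2 = 0+0+0+1+0+0+0+0+0+0+0 mod 2 = 1
  c[7] = d·G[:,7] = (10011111111)·(00001111111) mod 2 = 0+0+0+0+1+1+1+1+1+1+1 mod 2 = 1
  c[8] = d·G[:,8] = (10011111111)·(00001000000) mod 2 = 0+0+0+0+1+0+0+0+0+0+0 mod 2 = 1
  c[9] = d·G[:,9] = (10011111111)·(00000100000) mod 2 = 0+0+0+0+0+1+0+0+0+0+0 mod 2 = 1
  c[10] = d·G[:,10] = (10011111111)·(00000010000) mod 2 = 0+0+0+0+0+0+1+0+0+0+0 mod 2 = 1
  c[11] = d·G[:,11] = (10011111111)·(00000001000) mod 2 = 0+0+0+0+0+0+0+1+0+0+0 mod 2 = 1
  c[12] = d·G[:,12] = (10011111111)·(00000000100) mod 2 = 0+0+0+0+0+0+0+0+1+0+0 mod 2 = 1
  c[13] = d·G[:,13] = (10011111111)·(00000000010) mod 2 = 0+0+0+0+0+0+0+0+0+1+0 mod 2 = 1
  c[14] = d·G[:,14] = (10011111111)·(00000000001) mod 2 = 0+0+0+0+0+0+0+0+0+0+1 mod 2 = 1
Codeword = 001100111111111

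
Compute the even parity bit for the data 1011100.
Sum of data bits: 1+0+1+1+1+0+0 = 4.
4 mod 2 = 0, so parity bit = 0.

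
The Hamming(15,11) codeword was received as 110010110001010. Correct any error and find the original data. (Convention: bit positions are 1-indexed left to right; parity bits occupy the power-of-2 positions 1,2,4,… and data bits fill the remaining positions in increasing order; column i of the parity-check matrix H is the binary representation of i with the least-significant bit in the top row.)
Syndrome s = H · r^T (mod 2), r = 110010110001010:
  s[0] = (101010101010101)·(110010110001010) mod 2 = 1+0+0+0+1+0+1+0+0+0+0+0+0+0+0 mod 2 = 1
  s[1] = (011001100110011)·(110010110001010) mod 2 = 0+1+0+0+0+0+1+0+0+0+0+0+0+1+0 mod 2 = 1
  s[2] = (000111100001111)·(110010110001010) mod 2 = 0+0+0+0+1+0+1+0+0+0+0+1+0+1+0 mod 2 = 0
  s[3] = (000000011111111)·(110010110001010) mod 2 = 0+0+0+0+0+0+0+1+0+0+0+1+0+1+0 mod 2 = 1
Syndrome = 1101
Column 11 of H equals this syndrome → error at bit 11 (1-indexed).
Flip bit 11: 110010110001010 → 110010110011010
Extract data bits at positions {3,5,6,7,9,10,11,12,13,14,15}: 01010011010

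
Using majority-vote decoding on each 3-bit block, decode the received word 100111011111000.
Split into 3-bit blocks and majority-vote each:
  block 1 = 100: 1 ones, 2 zeros → 0
  block 2 = 111: 3 ones, 0 zeros → 1
  block 3 = 011: 2 ones, 1 zeros → 1
  block 4 = 111: 3 ones, 0 zeros → 1
  block 5 = 000: 0 ones, 3 zeros → 0
Decoded = 01110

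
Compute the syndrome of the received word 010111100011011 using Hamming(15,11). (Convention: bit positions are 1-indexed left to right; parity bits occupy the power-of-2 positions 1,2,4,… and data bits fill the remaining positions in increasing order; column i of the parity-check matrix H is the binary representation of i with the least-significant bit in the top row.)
Syndrome s = H · r^T (mod 2), r = 010111100011011:
  s[0] = (101010101010101)·(010111100011011) mod 2 = 0+0+0+0+1+0+1+0+0+0+1+0+0+0+1 mod 2 = 0
  s[1] = (011001100110011)·(010111100011011) mod 2 = 0+1+0+0+0+1+1+0+0+0+1+0+0+1+1 mod 2 = 0
  s[2] = (000111100001111)·(010111100011011) mod 2 = 0+0+0+1+1+1+1+0+0+0+0+1+0+1+1 mod 2 = 1
  s[3] = (000000011111111)·(010111100011011) mod 2 = 0+0+0+0+0+0+0+0+0+0+1+1+0+1+1 mod 2 = 0
Syndrome = 0010
Non-zero syndrome: error at position 4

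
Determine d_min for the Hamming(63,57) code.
d_min = 3 (every single-error-correcting Hamming code has d_min = 3).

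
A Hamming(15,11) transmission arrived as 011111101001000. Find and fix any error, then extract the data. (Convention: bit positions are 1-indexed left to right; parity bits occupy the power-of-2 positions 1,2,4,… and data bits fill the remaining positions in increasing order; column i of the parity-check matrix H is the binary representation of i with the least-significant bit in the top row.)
Syndrome s = H · r^T (mod 2), r = 011111101001000:
  s[0] = (101010101010101)·(011111101001000) mod 2 = 0+0+1+0+1+0+1+0+1+0+0+0+0+0+0 mod 2 = 0
  s[1] = (011001100110011)·(011111101001000) mod 2 = 0+1+1+0+0+1+1+0+0+0+0+0+0+0+0 mod 2 = 0
  s[2] = (000111100001111)·(011111101001000) mod 2 = 0+0+0+1+1+1+1+0+0+0+0+1+0+0+0 mod 2 = 1
  s[3] = (000000011111111)·(011111101001000) mod 2 = 0+0+0+0+0+0+0+0+1+0+0+1+0+0+0 mod 2 = 0
Syndrome = 0010
Column 4 of H equals this syndrome → error at bit 4 (1-indexed).
Flip bit 4: 011111101001000 → 011011101001000
Extract data bits at positions {3,5,6,7,9,10,11,12,13,14,15}: 11111001000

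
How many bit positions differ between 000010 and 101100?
XOR = 101110, count of 1s = 4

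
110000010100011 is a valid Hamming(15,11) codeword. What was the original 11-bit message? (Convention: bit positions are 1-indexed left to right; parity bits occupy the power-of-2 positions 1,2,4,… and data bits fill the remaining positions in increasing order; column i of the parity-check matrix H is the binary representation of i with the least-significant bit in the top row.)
Parity bits occupy power-of-2 positions; data bits are at positions {3,5,6,7,9,10,11,12,13,14,15} (1-indexed).
Extract: c[3]=0 c[5]=0 c[6]=0 c[7]=0 c[9]=0 c[10]=1 c[11]=0 c[12]=0 c[13]=0 c[14]=1 c[15]=1
Data = 00000100011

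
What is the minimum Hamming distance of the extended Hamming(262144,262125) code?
d_min = 4 (adding an overall parity bit to Hamming(262143,262125) raises d_min from 3 to 4).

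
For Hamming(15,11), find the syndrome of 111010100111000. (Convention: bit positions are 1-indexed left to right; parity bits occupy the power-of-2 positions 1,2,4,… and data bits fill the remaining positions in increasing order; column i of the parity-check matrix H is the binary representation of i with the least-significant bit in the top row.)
Syndrome s = H · r^T (mod 2), r = 111010100111000:
  s[0] = (101010101010101)·(111010100111000) mod 2 = 1+0+1+0+1+0+1+0+0+0+1+0+0+0+0 mod 2 = 1
  s[1] = (011001100110011)·(111010100111000) mod 2 = 0+1+1+0+0+0+1+0+0+1+1+0+0+0+0 mod 2 = 1
  s[2] = (000111100001111)·(111010100111000) mod 2 = 0+0+0+0+1+0+1+0+0+0+0+1+0+0+0 mod 2 = 1
  s[3] = (000000011111111)·(111010100111000) mod 2 = 0+0+0+0+0+0+0+0+0+1+1+1+0+0+0 mod 2 = 1
Syndrome = 1111
Non-zero syndrome: error at position 15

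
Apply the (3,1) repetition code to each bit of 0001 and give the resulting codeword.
Repeat each bit 3× and concatenate:
0→000  0→000  0→000  1→111
Codeword = 000000000111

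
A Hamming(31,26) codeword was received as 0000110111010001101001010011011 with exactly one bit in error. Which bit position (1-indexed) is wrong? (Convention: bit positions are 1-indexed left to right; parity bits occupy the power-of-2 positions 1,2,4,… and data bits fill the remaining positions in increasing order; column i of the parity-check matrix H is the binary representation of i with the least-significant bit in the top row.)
Syndrome s = H · r^T (mod 2), r = 0000110111010001101001010011011:
  s[0] = (1010101010101010101010101010101)·(0000110111010001101001010011011) mod 2 = 0+0+0+0+1+0+0+0+1+0+0+0+0+0+0+0+1+0+1+0+0+0+0+0+0+0+1+0+0+0+1 mod 2 = 0
  s[1] = (0110011001100110011001100110011)·(0000110111010001101001010011011) mod 2 = 0+0+0+0+0+1+0+0+0+1+0+0+0+0+0+0+0+0+1+0+0+1+0+0+0+0+1+0+0+1+1 mod 2 = 1
  s[2] = (0001111000011110000111100001111)·(0000110111010001101001010011011) mod 2 = 0+0+0+0+1+1+0+0+0+0+0+1+0+0+0+0+0+0+0+0+0+1+0+0+0+0+0+1+0+1+1 mod 2 = 1
  s[3] = (0000000111111110000000011111111)·(0000110111010001101001010011011) mod 2 = 0+0+0+0+0+0+0+1+1+1+0+1+0+0+0+0+0+0+0+0+0+0+0+1+0+0+1+1+0+1+1 mod 2 = 1
  s[4] = (0000000000000001111111111111111)·(0000110111010001101001010011011) mod 2 = 0+0+0+0+0+0+0+0+0+0+0+0+0+0+0+1+1+0+1+0+0+1+0+1+0+0+1+1+0+1+1 mod 2 = 1
Syndrome = 01111
Column i of H is the binary representation of i, so the syndrome is the binary index of the flipped bit.
Read s = 01111 with s[0] as LSB: 0·2^0 + 1·2^1 + 1·2^2 + 1·2^3 + 1·2^4 = 30.
Error is at bit position 30.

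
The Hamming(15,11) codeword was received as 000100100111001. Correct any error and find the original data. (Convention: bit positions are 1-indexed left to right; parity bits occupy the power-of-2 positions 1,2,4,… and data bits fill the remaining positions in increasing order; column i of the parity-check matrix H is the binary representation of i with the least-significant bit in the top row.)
Syndrome s = H · r^T (mod 2), r = 000100100111001:
  s[0] = (101010101010101)·(000100100111001) mod 2 = 0+0+0+0+0+0+1+0+0+0+1+0+0+0+1 mod 2 = 1
  s[1] = (011001100110011)·(000100100111001) mod 2 = 0+0+0+0+0+0+1+0+0+1+1+0+0+0+1 mod 2 = 0
  s[2] = (000111100001111)·(000100100111001) mod 2 = 0+0+0+1+0+0+1+0+0+0+0+1+0+0+1 mod 2 = 0
  s[3] = (000000011111111)·(000100100111001) mod 2 = 0+0+0+0+0+0+0+0+0+1+1+1+0+0+1 mod 2 = 0
Syndrome = 1000
Column 1 of H equals this syndrome → error at bit 1 (1-indexed).
Flip bit 1: 000100100111001 → 100100100111001
Extract data bits at positions {3,5,6,7,9,10,11,12,13,14,15}: 00010111001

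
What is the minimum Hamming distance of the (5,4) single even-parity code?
d_min = 2 (flipping one data bit also flips the parity bit, so the two closest codewords differ in exactly 2 positions).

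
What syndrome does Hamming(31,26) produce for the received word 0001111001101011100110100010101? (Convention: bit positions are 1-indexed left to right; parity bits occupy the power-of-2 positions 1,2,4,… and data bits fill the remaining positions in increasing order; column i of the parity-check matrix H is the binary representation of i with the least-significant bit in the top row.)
Syndrome s = H · r^T (mod 2), r = 0001111001101011100110100010101:
  s[0] = (1010101010101010101010101010101)·(0001111001101011100110100010101) mod 2 = 0+0+0+0+1+0+1+0+0+0+1+0+1+0+1+0+1+0+0+0+1+0+1+0+0+0+1+0+1+0+1 mod 2 = 1
  s[1] = (0110011001100110011001100110011)·(0001111001101011100110100010101) mod 2 = 0+0+0+0+0+1+1+0+0+1+1+0+0+0+1+0+0+0+0+0+0+0+1+0+0+0+1+0+0+0+1 mod 2 = 0
  s[2] = (0001111000011110000111100001111)·(0001111001101011100110100010101) mod 2 = 0+0+0+1+1+1+1+0+0+0+0+0+1+0+1+0+0+0+0+1+1+0+1+0+0+0+0+0+1+0+1 mod 2 = 1
  s[3] = (0000000111111110000000011111111)·(0001111001101011100110100010101) mod 2 = 0+0+0+0+0+0+0+0+0+1+1+0+1+0+1+0+0+0+0+0+0+0+0+0+0+0+1+0+1+0+1 mod 2 = 1
  s[4] = (0000000000000001111111111111111)·(0001111001101011100110100010101) mod 2 = 0+0+0+0+0+0+0+0+0+0+0+0+0+0+0+1+1+0+0+1+1+0+1+0+0+0+1+0+1+0+1 mod 2 = 0
Syndrome = 10110
Non-zero syndrome: error at position 13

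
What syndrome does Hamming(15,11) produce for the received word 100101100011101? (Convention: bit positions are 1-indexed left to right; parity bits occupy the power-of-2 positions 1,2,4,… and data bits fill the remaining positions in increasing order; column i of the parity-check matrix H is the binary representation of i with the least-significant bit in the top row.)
Syndrome s = H · r^T (mod 2), r = 100101100011101:
  s[0] = (101010101010101)·(100101100011101) mod 2 = 1+0+0+0+0+0+1+0+0+0+1+0+1+0+1 mod 2 = 1
  s[1] = (011001100110011)·(100101100011101) mod 2 = 0+0+0+0+0+1+1+0+0+0+1+0+0+0+1 mod 2 = 0
  s[2] = (000111100001111)·(100101100011101) mod 2 = 0+0+0+1+0+1+1+0+0+0+0+1+1+0+1 mod 2 = 0
  s[3] = (000000011111111)·(100101100011101) mod 2 = 0+0+0+0+0+0+0+0+0+0+1+1+1+0+1 mod 2 = 0
Syndrome = 1000
Non-zero syndrome: error at position 1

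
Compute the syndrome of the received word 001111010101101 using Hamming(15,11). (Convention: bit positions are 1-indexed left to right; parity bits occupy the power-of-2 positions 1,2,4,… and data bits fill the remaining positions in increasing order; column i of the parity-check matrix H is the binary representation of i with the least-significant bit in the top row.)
Syndrome s = H · r^T (mod 2), r = 001111010101101:
  s[0] = (101010101010101)·(001111010101101) mod 2 = 0+0+1+0+1+0+0+0+0+0+0+0+1+0+1 mod 2 = 0
  s[1] = (011001100110011)·(001111010101101) mod 2 = 0+0+1+0+0+1+0+0+0+1+0+0+0+0+1 mod 2 = 0
  s[2] = (000111100001111)·(001111010101101) mod 2 = 0+0+0+1+1+1+0+0+0+0+0+1+1+0+1 mod 2 = 0
  s[3] = (000000011111111)·(001111010101101) mod 2 = 0+0+0+0+0+0+0+1+0+1+0+1+1+0+1 mod 2 = 1
Syndrome = 0001
Non-zero syndrome: error at position 8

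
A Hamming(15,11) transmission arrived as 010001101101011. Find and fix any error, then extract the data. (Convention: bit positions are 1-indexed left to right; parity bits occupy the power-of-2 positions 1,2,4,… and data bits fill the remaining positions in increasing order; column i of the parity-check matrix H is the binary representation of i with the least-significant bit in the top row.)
Syndrome s = H · r^T (mod 2), r = 010001101101011:
  s[0] = (101010101010101)·(010001101101011) mod 2 = 0+0+0+0+0+0+1+0+1+0+0+0+0+0+1 mod 2 = 1
  s[1] = (011001100110011)·(010001101101011) mod 2 = 0+1+0+0+0+1+1+0+0+1+0+0+0+1+1 mod 2 = 0
  s[2] = (000111100001111)·(010001101101011) mod 2 = 0+0+0+0+0+1+1+0+0+0+0+1+0+1+1 mod 2 = 1
  s[3] = (000000011111111)·(010001101101011) mod 2 = 0+0+0+0+0+0+0+0+1+1+0+1+0+1+1 mod 2 = 1
Syndrome = 1011
Column 13 of H equals this syndrome → error at bit 13 (1-indexed).
Flip bit 13: 010001101101011 → 010001101101111
Extract data bits at positions {3,5,6,7,9,10,11,12,13,14,15}: 00111101111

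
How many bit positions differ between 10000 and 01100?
XOR = 11100, count of 1s = 3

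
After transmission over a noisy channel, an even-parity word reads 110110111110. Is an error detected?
Sum of received bits: 1+1+0+1+1+0+1+1+1+1+1+0 = 9; 9 mod 2 = 1. Result is 1 ≠ 0 → error detected.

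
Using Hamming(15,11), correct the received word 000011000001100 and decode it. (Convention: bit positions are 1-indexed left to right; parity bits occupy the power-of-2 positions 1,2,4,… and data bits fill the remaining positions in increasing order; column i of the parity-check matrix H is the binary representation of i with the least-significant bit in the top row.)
Syndrome s = H · r^T (mod 2), r = 000011000001100:
  s[0] = (101010101010101)·(000011000001100) mod 2 = 0+0+0+0+1+0+0+0+0+0+0+0+1+0+0 mod 2 = 0
  s[1] = (011001100110011)·(000011000001100) mod 2 = 0+0+0+0+0+1+0+0+0+0+0+0+0+0+0 mod 2 = 1
  s[2] = (000111100001111)·(000011000001100) mod 2 = 0+0+0+0+1+1+0+0+0+0+0+1+1+0+0 mod 2 = 0
  s[3] = (000000011111111)·(000011000001100) mod 2 = 0+0+0+0+0+0+0+0+0+0+0+1+1+0+0 mod 2 = 0
Syndrome = 0100
Column 2 of H equals this syndrome → error at bit 2 (1-indexed).
Flip bit 2: 000011000001100 → 010011000001100
Extract data bits at positions {3,5,6,7,9,10,11,12,13,14,15}: 01100001100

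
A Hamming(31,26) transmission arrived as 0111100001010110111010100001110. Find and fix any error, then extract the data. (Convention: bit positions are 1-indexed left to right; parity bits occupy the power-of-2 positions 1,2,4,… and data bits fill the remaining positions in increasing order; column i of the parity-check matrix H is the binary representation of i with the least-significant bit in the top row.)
Syndrome s = H · r^T (mod 2), r = 0111100001010110111010100001110:
  s[0] = (1010101010101010101010101010101)·(0111100001010110111010100001110) mod 2 = 0+0+1+0+1+0+0+0+0+0+0+0+0+0+1+0+1+0+1+0+1+0+1+0+0+0+0+0+1+0+0 mod 2 = 0
  s[1] = (0110011001100110011001100110011)·(0111100001010110111010100001110) mod 2 = 0+1+1+0+0+0+0+0+0+1+0+0+0+1+1+0+0+1+1+0+0+0+1+0+0+0+0+0+0+1+0 mod 2 = 1
  s[2] = (0001111000011110000111100001111)·(0111100001010110111010100001110) mod 2 = 0+0+0+1+1+0+0+0+0+0+0+1+0+1+1+0+0+0+0+0+1+0+1+0+0+0+0+1+1+1+0 mod 2 = 0
  s[3] = (0000000111111110000000011111111)·(0111100001010110111010100001110) mod 2 = 0+0+0+0+0+0+0+0+0+1+0+1+0+1+1+0+0+0+0+0+0+0+0+0+0+0+0+1+1+1+0 mod 2 = 1
  s[4] = (0000000000000001111111111111111)·(0111100001010110111010100001110) mod 2 = 0+0+0+0+0+0+0+0+0+0+0+0+0+0+0+0+1+1+1+0+1+0+1+0+0+0+0+1+1+1+0 mod 2 = 0
Syndrome = 01010
Column 10 of H equals this syndrome → error at bit 10 (1-indexed).
Flip bit 10: 0111100001010110111010100001110 → 0111100000010110111010100001110
Extract data bits at positions {3,5,6,7,9,10,11,12,13,14,15,17,18,19,20,21,22,23,24,25,26,27,28,29,30,31}: 11000001011111010100001110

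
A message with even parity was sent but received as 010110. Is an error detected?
Sum of received bits: 0+1+0+1+1+0 = 3; 3 mod 2 = 1. Result is 1 ≠ 0 → error detected.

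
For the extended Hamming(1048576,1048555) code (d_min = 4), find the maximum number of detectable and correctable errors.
Detection only: up to d_min − 1 = 3 errors.
Correction: up to ⌊(d_min − 1)/2⌋ = ⌊3/2⌋ = 1 errors.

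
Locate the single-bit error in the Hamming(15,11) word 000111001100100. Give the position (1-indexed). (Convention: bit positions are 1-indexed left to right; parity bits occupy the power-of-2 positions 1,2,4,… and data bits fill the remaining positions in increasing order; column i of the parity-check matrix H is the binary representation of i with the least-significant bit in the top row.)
Syndrome s = H · r^T (mod 2), r = 000111001100100:
  s[0] = (101010101010101)·(000111001100100) mod 2 = 0+0+0+0+1+0+0+0+1+0+0+0+1+0+0 mod 2 = 1
  s[1] = (011001100110011)·(000111001100100) mod 2 = 0+0+0+0+0+1+0+0+0+1+0+0+0+0+0 mod 2 = 0
  s[2] = (000111100001111)·(000111001100100) mod 2 = 0+0+0+1+1+1+0+0+0+0+0+0+1+0+0 mod 2 = 0
  s[3] = (000000011111111)·(000111001100100) mod 2 = 0+0+0+0+0+0+0+0+1+1+0+0+1+0+0 mod 2 = 1
Syndrome = 1001
Column i of H is the binary representation of i, so the syndrome is the binary index of the flipped bit.
Read s = 1001 with s[0] as LSB: 1·2^0 + 0·2^1 + 0·2^2 + 1·2^3 = 9.
Error is at bit position 9.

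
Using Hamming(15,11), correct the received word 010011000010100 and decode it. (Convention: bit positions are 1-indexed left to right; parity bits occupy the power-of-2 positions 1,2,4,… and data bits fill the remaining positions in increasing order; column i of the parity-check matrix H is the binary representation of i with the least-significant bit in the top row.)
Syndrome s = H · r^T (mod 2), r = 010011000010100:
  s[0] = (101010101010101)·(010011000010100) mod 2 = 0+0+0+0+1+0+0+0+0+0+1+0+1+0+0 mod 2 = 1
  s[1] = (011001100110011)·(010011000010100) mod 2 = 0+1+0+0+0+1+0+0+0+0+1+0+0+0+0 mod 2 = 1
  s[2] = (000111100001111)·(010011000010100) mod 2 = 0+0+0+0+1+1+0+0+0+0+0+0+1+0+0 mod 2 = 1
  s[3] = (000000011111111)·(010011000010100) mod 2 = 0+0+0+0+0+0+0+0+0+0+1+0+1+0+0 mod 2 = 0
Syndrome = 1110
Column 7 of H equals this syndrome → error at bit 7 (1-indexed).
Flip bit 7: 010011000010100 → 010011100010100
Extract data bits at positions {3,5,6,7,9,10,11,12,13,14,15}: 01110010100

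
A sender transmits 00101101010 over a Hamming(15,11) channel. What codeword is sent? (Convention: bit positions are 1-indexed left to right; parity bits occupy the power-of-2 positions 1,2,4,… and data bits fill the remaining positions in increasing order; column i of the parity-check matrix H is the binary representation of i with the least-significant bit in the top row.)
Codeword c = d · G (mod 2), d = 00101101010:
  c[0] = d·G[:,0] = (00101101010)·(11011010101) mod 2 = 0+0+0+0+1+0+0+0+0+0+0 mod 2 = 1
  c[1] = d·G[:,1] = (00101101010)·(10110110011) mod 2 = 0+0+1+0+0+1+0+0+0+1+0 mod 2 = 1
  c[2] = d·G[:,2] = (00101101010)·(10000000000) mod 2 = 0+0+0+0+0+0+0+0+0+0+0 mod 2 = 0
  c[3] = d·G[:,3] = (00101101010)·(01110001111) mod 2 = 0+0+1+0+0+0+0+1+0+1+0 mod 2 = 1
  c[4] = d·G[:,4] = (00101101010)·(01000000000) mod 2 = 0+0+0+0+0+0+0+0+0+0+0 mod 2 = 0
  c[5] = d·G[:,5] = (00101101010)·(00100000000) mod 2 = 0+0+1+0+0+0+0+0+0+0+0 mod 2 = 1
  c[6] = d·G[:,6] = (00101101010)·(00010000000) mod 2 = 0+0+0+0+0+0+0+0+0+0+0 mod 2 = 0
  c[7] = d·G[:,7] = (00101101010)·(00001111111) mod 2 = 0+0+0+0+1+1+0+1+0+1+0 mod 2 = 0
  c[8] = d·G[:,8] = (00101101010)·(00001000000) mod 2 = 0+0+0+0+1+0+0+0+0+0+0 mod 2 = 1
  c[9] = d·G[:,9] = (00101101010)·(00000100000) mod 2 = 0+0+0+0+0+1+0+0+0+0+0 mod 2 = 1
  c[10] = d·G[:,10] = (00101101010)·(00000010000) mod 2 = 0+0+0+0+0+0+0+0+0+0+0 mod 2 = 0
  c[11] = d·G[:,11] = (00101101010)·(00000001000) mod 2 = 0+0+0+0+0+0+0+1+0+0+0 mod 2 = 1
  c[12] = d·G[:,12] = (00101101010)·(00000000100) mod 2 = 0+0+0+0+0+0+0+0+0+0+0 mod 2 = 0
  c[13] = d·G[:,13] = (00101101010)·(00000000010) mod 2 = 0+0+0+0+0+0+0+0+0+1+0 mod 2 = 1
  c[14] = d·G[:,14] = (00101101010)·(00000000001) mod 2 = 0+0+0+0+0+0+0+0+0+0+0 mod 2 = 0
Codeword = 110101001101010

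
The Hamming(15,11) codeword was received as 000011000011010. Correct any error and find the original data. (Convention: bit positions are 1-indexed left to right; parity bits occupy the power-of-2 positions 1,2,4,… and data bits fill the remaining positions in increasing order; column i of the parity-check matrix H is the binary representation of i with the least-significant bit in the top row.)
Syndrome s = H · r^T (mod 2), r = 000011000011010:
  s[0] = (101010101010101)·(000011000011010) mod 2 = 0+0+0+0+1+0+0+0+0+0+1+0+0+0+0 mod 2 = 0
  s[1] = (011001100110011)·(000011000011010) mod 2 = 0+0+0+0+0+1+0+0+0+0+1+0+0+1+0 mod 2 = 1
  s[2] = (000111100001111)·(000011000011010) mod 2 = 0+0+0+0+1+1+0+0+0+0+0+1+0+1+0 mod 2 = 0
  s[3] = (000000011111111)·(000011000011010) mod 2 = 0+0+0+0+0+0+0+0+0+0+1+1+0+1+0 mod 2 = 1
Syndrome = 0101
Column 10 of H equals this syndrome → error at bit 10 (1-indexed).
Flip bit 10: 000011000011010 → 000011000111010
Extract data bits at positions {3,5,6,7,9,10,11,12,13,14,15}: 01100111010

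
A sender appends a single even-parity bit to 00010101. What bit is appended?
Sum of data bits: 0+0+0+1+0+1+0+1 = 3.
3 mod 2 = 1, so parity bit = 1.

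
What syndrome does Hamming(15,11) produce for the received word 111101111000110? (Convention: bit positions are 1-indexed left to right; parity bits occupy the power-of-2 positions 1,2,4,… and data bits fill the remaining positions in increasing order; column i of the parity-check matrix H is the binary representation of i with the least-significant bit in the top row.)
Syndrome s = H · r^T (mod 2), r = 111101111000110:
  s[0] = (101010101010101)·(111101111000110) mod 2 = 1+0+1+0+0+0+1+0+1+0+0+0+1+0+0 mod 2 = 1
  s[1] = (011001100110011)·(111101111000110) mod 2 = 0+1+1+0+0+1+1+0+0+0+0+0+0+1+0 mod 2 = 1
  s[2] = (000111100001111)·(111101111000110) mod 2 = 0+0+0+1+0+1+1+0+0+0+0+0+1+1+0 mod 2 = 1
  s[3] = (000000011111111)·(111101111000110) mod 2 = 0+0+0+0+0+0+0+1+1+0+0+0+1+1+0 mod 2 = 0
Syndrome = 1110
Non-zero syndrome: error at position 7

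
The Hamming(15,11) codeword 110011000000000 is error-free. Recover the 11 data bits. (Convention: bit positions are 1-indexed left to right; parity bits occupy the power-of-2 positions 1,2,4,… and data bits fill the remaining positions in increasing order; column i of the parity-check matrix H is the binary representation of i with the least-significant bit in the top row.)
Parity bits occupy power-of-2 positions; data bits are at positions {3,5,6,7,9,10,11,12,13,14,15} (1-indexed).
Extract: c[3]=0 c[5]=1 c[6]=1 c[7]=0 c[9]=0 c[10]=0 c[11]=0 c[12]=0 c[13]=0 c[14]=0 c[15]=0
Data = 01100000000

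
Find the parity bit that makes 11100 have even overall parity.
Sum of data bits: 1+1+1+0+0 = 3.
3 mod 2 = 1, so parity bit = 1.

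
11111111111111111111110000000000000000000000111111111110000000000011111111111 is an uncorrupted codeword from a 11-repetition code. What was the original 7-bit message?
Split into 11-bit blocks: 11111111111 11111111111 00000000000 00000000000 11111111111 00000000000 11111111111
Data = 1100101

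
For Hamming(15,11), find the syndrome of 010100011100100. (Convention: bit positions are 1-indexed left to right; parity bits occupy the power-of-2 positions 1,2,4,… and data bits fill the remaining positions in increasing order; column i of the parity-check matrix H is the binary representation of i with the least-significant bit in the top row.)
Syndrome s = H · r^T (mod 2), r = 010100011100100:
  s[0] = (101010101010101)·(010100011100100) mod 2 = 0+0+0+0+0+0+0+0+1+0+0+0+1+0+0 mod 2 = 0
  s[1] = (011001100110011)·(010100011100100) mod 2 = 0+1+0+0+0+0+0+0+0+1+0+0+0+0+0 mod 2 = 0
  s[2] = (000111100001111)·(010100011100100) mod 2 = 0+0+0+1+0+0+0+0+0+0+0+0+1+0+0 mod 2 = 0
  s[3] = (000000011111111)·(010100011100100) mod 2 = 0+0+0+0+0+0+0+1+1+1+0+0+1+0+0 mod 2 = 0
Syndrome = 0000
s = 0: no error detected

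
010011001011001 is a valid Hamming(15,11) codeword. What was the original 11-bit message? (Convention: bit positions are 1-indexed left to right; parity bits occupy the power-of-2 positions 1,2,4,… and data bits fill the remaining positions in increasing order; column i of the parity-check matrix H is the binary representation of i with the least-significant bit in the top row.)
Parity bits occupy power-of-2 positions; data bits are at positions {3,5,6,7,9,10,11,12,13,14,15} (1-indexed).
Extract: c[3]=0 c[5]=1 c[6]=1 c[7]=0 c[9]=1 c[10]=0 c[11]=1 c[12]=1 c[13]=0 c[14]=0 c[15]=1
Data = 01101011001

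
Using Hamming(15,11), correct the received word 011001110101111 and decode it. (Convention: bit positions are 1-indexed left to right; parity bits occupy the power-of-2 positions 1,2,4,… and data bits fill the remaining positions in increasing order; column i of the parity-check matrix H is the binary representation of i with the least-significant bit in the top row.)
Syndrome s = H · r^T (mod 2), r = 011001110101111:
  s[0] = (101010101010101)·(011001110101111) mod 2 = 0+0+1+0+0+0+1+0+0+0+0+0+1+0+1 mod 2 = 0
  s[1] = (011001100110011)·(011001110101111) mod 2 = 0+1+1+0+0+1+1+0+0+1+0+0+0+1+1 mod 2 = 1
  s[2] = (000111100001111)·(011001110101111) mod 2 = 0+0+0+0+0+1+1+0+0+0+0+1+1+1+1 mod 2 = 0
  s[3] = (000000011111111)·(011001110101111) mod 2 = 0+0+0+0+0+0+0+1+0+1+0+1+1+1+1 mod 2 = 0
Syndrome = 0100
Column 2 of H equals this syndrome → error at bit 2 (1-indexed).
Flip bit 2: 011001110101111 → 001001110101111
Extract data bits at positions {3,5,6,7,9,10,11,12,13,14,15}: 10110101111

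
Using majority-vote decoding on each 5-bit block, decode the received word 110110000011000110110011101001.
Split into 5-bit blocks and majority-vote each:
  block 1 = 11011: 4 ones, 1 zeros → 1
  block 2 = 00000: 0 ones, 5 zeros → 0
  block 3 = 11000: 2 ones, 3 zeros → 0
  block 4 = 11011: 4 ones, 1 zeros → 1
  block 5 = 00111: 3 ones, 2 zeros → 1
  block 6 = 01001: 2 ones, 3 zeros → 0
Decoded = 100110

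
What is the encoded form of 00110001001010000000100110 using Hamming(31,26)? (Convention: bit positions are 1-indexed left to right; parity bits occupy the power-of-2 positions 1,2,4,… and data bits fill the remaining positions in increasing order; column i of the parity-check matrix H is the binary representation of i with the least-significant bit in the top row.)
Codeword c = d · G (mod 2), d = 00110001001010000000100110:
  c[0] = d·G[:,0] = (00110001001010000000100110)·(11011010101101010101010101) mod 2 = 0+0+0+1+0+0+0+0+0+0+1+0+0+0+0+0+0+0+0+0+0+0+0+1+0+0 mod 2 = 1
  c[1] = d·G[:,1] = (00110001001010000000100110)·(10110110011011001100110011) mod 2 = 0+0+1+1+0+0+0+0+0+0+1+0+1+0+0+0+0+0+0+0+1+0+0+0+1+0 mod 2 = 0
  c[2] = d·G[:,2] = (00110001001010000000100110)·(10000000000000000000000000) mod 2 = 0+0+0+0+0+0+0+0+0+0+0+0+0+0+0+0+0+0+0+0+0+0+0+0+0+0 mod 2 = 0
  c[3] = d·G[:,3] = (00110001001010000000100110)·(01110001111000111100001111) mod 2 = 0+0+1+1+0+0+0+1+0+0+1+0+0+0+0+0+0+0+0+0+0+0+0+1+1+0 mod 2 = 0
  c[4] = d·G[:,4] = (00110001001010000000100110)·(01000000000000000000000000) mod 2 = 0+0+0+0+0+0+0+0+0+0+0+0+0+0+0+0+0+0+0+0+0+0+0+0+0+0 mod 2 = 0
  c[5] = d·G[:,5] = (00110001001010000000100110)·(00100000000000000000000000) mod 2 = 0+0+1+0+0+0+0+0+0+0+0+0+0+0+0+0+0+0+0+0+0+0+0+0+0+0 mod 2 = 1
  c[6] = d·G[:,6] = (00110001001010000000100110)·(00010000000000000000000000) mod 2 = 0+0+0+1+0+0+0+0+0+0+0+0+0+0+0+0+0+0+0+0+0+0+0+0+0+0 mod 2 = 1
  c[7] = d·G[:,7] = (00110001001010000000100110)·(00001111111000000011111111) mod 2 = 0+0+0+0+0+0+0+1+0+0+1+0+0+0+0+0+0+0+0+0+1+0+0+1+1+0 mod 2 = 1
  c[8] = d·G[:,8] = (00110001001010000000100110)·(00001000000000000000000000) mod 2 = 0+0+0+0+0+0+0+0+0+0+0+0+0+0+0+0+0+0+0+0+0+0+0+0+0+0 mod 2 = 0
  c[9] = d·G[:,9] = (00110001001010000000100110)·(00000100000000000000000000) mod 2 = 0+0+0+0+0+0+0+0+0+0+0+0+0+0+0+0+0+0+0+0+0+0+0+0+0+0 mod 2 = 0
  c[10] = d·G[:,10] = (00110001001010000000100110)·(00000010000000000000000000) mod 2 = 0+0+0+0+0+0+0+0+0+0+0+0+0+0+0+0+0+0+0+0+0+0+0+0+0+0 mod 2 = 0
  c[11] = d·G[:,11] = (00110001001010000000100110)·(00000001000000000000000000) mod 2 = 0+0+0+0+0+0+0+1+0+0+0+0+0+0+0+0+0+0+0+0+0+0+0+0+0+0 mod 2 = 1
  c[12] = d·G[:,12] = (00110001001010000000100110)·(00000000100000000000000000) mod 2 = 0+0+0+0+0+0+0+0+0+0+0+0+0+0+0+0+0+0+0+0+0+0+0+0+0+0 mod 2 = 0
  c[13] = d·G[:,13] = (00110001001010000000100110)·(00000000010000000000000000) mod 2 = 0+0+0+0+0+0+0+0+0+0+0+0+0+0+0+0+0+0+0+0+0+0+0+0+0+0 mod 2 = 0
  c[14] = d·G[:,14] = (00110001001010000000100110)·(00000000001000000000000000) mod 2 = 0+0+0+0+0+0+0+0+0+0+1+0+0+0+0+0+0+0+0+0+0+0+0+0+0+0 mod 2 = 1
  c[15] = d·G[:,15] = (00110001001010000000100110)·(00000000000111111111111111) mod 2 = 0+0+0+0+0+0+0+0+0+0+0+0+1+0+0+0+0+0+0+0+1+0+0+1+1+0 mod 2 = 0
  c[16] = d·G[:,16] = (00110001001010000000100110)·(00000000000100000000000000) mod 2 = 0+0+0+0+0+0+0+0+0+0+0+0+0+0+0+0+0+0+0+0+0+0+0+0+0+0 mod 2 = 0
  c[17] = d·G[:,17] = (00110001001010000000100110)·(00000000000010000000000000) mod 2 = 0+0+0+0+0+0+0+0+0+0+0+0+1+0+0+0+0+0+0+0+0+0+0+0+0+0 mod 2 = 1
  c[18] = d·G[:,18] = (00110001001010000000100110)·(00000000000001000000000000) mod 2 = 0+0+0+0+0+0+0+0+0+0+0+0+0+0+0+0+0+0+0+0+0+0+0+0+0+0 mod 2 = 0
  c[19] = d·G[:,19] = (00110001001010000000100110)·(00000000000000100000000000) mod 2 = 0+0+0+0+0+0+0+0+0+0+0+0+0+0+0+0+0+0+0+0+0+0+0+0+0+0 mod 2 = 0
  c[20] = d·G[:,20] = (00110001001010000000100110)·(00000000000000010000000000) mod 2 = 0+0+0+0+0+0+0+0+0+0+0+0+0+0+0+0+0+0+0+0+0+0+0+0+0+0 mod 2 = 0
  c[21] = d·G[:,21] = (00110001001010000000100110)·(00000000000000001000000000) mod 2 = 0+0+0+0+0+0+0+0+0+0+0+0+0+0+0+0+0+0+0+0+0+0+0+0+0+0 mod 2 = 0
  c[22] = d·G[:,22] = (00110001001010000000100110)·(00000000000000000100000000) mod 2 = 0+0+0+0+0+0+0+0+0+0+0+0+0+0+0+0+0+0+0+0+0+0+0+0+0+0 mod 2 = 0
  c[23] = d·G[:,23] = (00110001001010000000100110)·(00000000000000000010000000) mod 2 = 0+0+0+0+0+0+0+0+0+0+0+0+0+0+0+0+0+0+0+0+0+0+0+0+0+0 mod 2 = 0
  c[24] = d·G[:,24] = (00110001001010000000100110)·(00000000000000000001000000) mod 2 = 0+0+0+0+0+0+0+0+0+0+0+0+0+0+0+0+0+0+0+0+0+0+0+0+0+0 mod 2 = 0
  c[25] = d·G[:,25] = (00110001001010000000100110)·(00000000000000000000100000) mod 2 = 0+0+0+0+0+0+0+0+0+0+0+0+0+0+0+0+0+0+0+0+1+0+0+0+0+0 mod 2 = 1
  c[26] = d·G[:,26] = (00110001001010000000100110)·(00000000000000000000010000) mod 2 = 0+0+0+0+0+0+0+0+0+0+0+0+0+0+0+0+0+0+0+0+0+0+0+0+0+0 mod 2 = 0
  c[27] = d·G[:,27] = (00110001001010000000100110)·(00000000000000000000001000) mod 2 = 0+0+0+0+0+0+0+0+0+0+0+0+0+0+0+0+0+0+0+0+0+0+0+0+0+0 mod 2 = 0
  c[28] = d·G[:,28] = (00110001001010000000100110)·(00000000000000000000000100) mod 2 = 0+0+0+0+0+0+0+0+0+0+0+0+0+0+0+0+0+0+0+0+0+0+0+1+0+0 mod 2 = 1
  c[29] = d·G[:,29] = (00110001001010000000100110)·(00000000000000000000000010) mod 2 = 0+0+0+0+0+0+0+0+0+0+0+0+0+0+0+0+0+0+0+0+0+0+0+0+1+0 mod 2 = 1
  c[30] = d·G[:,30] = (00110001001010000000100110)·(00000000000000000000000001) mod 2 = 0+0+0+0+0+0+0+0+0+0+0+0+0+0+0+0+0+0+0+0+0+0+0+0+0+0 mod 2 = 0
Codeword = 1000011100010010010000000100110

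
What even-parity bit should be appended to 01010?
Sum of data bits: 0+1+0+1+0 = 2.
2 mod 2 = 0, so parity bit = 0.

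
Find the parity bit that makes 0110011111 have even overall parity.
Sum of data bits: 0+1+1+0+0+1+1+1+1+1 = 7.
7 mod 2 = 1, so parity bit = 1.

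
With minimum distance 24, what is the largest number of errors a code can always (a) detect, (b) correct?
(a) Detection requires d_min ≥ e+1, so e ≤ d_min − 1 = 23.
(b) Correction requires d_min ≥ 2t+1, so t ≤ ⌊(d_min − 1)/2⌋ = ⌊23/2⌋ = 11.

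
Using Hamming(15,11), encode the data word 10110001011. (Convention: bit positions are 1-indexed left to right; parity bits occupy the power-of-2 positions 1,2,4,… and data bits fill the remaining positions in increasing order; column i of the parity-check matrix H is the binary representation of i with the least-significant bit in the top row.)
Codeword c = d · G (mod 2), d = 10110001011:
  c[0] = d·G[:,0] = (10110001011)·(11011010101) mod 2 = 1+0+0+1+0+0+0+0+0+0+1 mod 2 = 1
  c[1] = d·G[:,1] = (10110001011)·(10110110011) mod 2 = 1+0+1+1+0+0+0+0+0+1+1 mod 2 = 1
  c[2] = d·G[:,2] = (10110001011)·(10000000000) mod 2 = 1+0+0+0+0+0+0+0+0+0+0 mod 2 = 1
  c[3] = d·G[:,3] = (10110001011)·(01110001111) mod 2 = 0+0+1+1+0+0+0+1+0+1+1 mod 2 = 1
  c[4] = d·G[:,4] = (10110001011)·(01000000000) mod 2 = 0+0+0+0+0+0+0+0+0+0+0 mod 2 = 0
  c[5] = d·G[:,5] = (10110001011)·(00100000000) mod 2 = 0+0+1+0+0+0+0+0+0+0+0 mod 2 = 1
  c[6] = d·G[:,6] = (10110001011)·(00010000000) mod 2 = 0+0+0+1+0+0+0+0+0+0+0 mod 2 = 1
  c[7] = d·G[:,7] = (10110001011)·(00001111111) mod 2 = 0+0+0+0+0+0+0+1+0+1+1 mod 2 = 1
  c[8] = d·G[:,8] = (10110001011)·(00001000000) mod 2 = 0+0+0+0+0+0+0+0+0+0+0 mod 2 = 0
  c[9] = d·G[:,9] = (10110001011)·(00000100000) mod 2 = 0+0+0+0+0+0+0+0+0+0+0 mod 2 = 0
  c[10] = d·G[:,10] = (10110001011)·(00000010000) mod 2 = 0+0+0+0+0+0+0+0+0+0+0 mod 2 = 0
  c[11] = d·G[:,11] = (10110001011)·(00000001000) mod 2 = 0+0+0+0+0+0+0+1+0+0+0 mod 2 = 1
  c[12] = d·G[:,12] = (10110001011)·(00000000100) mod 2 = 0+0+0+0+0+0+0+0+0+0+0 mod 2 = 0
  c[13] = d·G[:,13] = (10110001011)·(00000000010) mod 2 = 0+0+0+0+0+0+0+0+0+1+0 mod 2 = 1
  c[14] = d·G[:,14] = (10110001011)·(00000000001) mod 2 = 0+0+0+0+0+0+0+0+0+0+1 mod 2 = 1
Codeword = 111101110001011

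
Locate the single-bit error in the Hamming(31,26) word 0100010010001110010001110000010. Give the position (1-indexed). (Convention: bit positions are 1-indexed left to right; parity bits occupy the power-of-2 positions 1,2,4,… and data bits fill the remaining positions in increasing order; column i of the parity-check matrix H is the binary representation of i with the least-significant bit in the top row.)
Syndrome s = H · r^T (mod 2), r = 0100010010001110010001110000010:
  s[0] = (1010101010101010101010101010101)·(0100010010001110010001110000010) mod 2 = 0+0+0+0+0+0+0+0+1+0+0+0+1+0+1+0+0+0+0+0+0+0+1+0+0+0+0+0+0+0+0 mod 2 = 0
  s[1] = (0110011001100110011001100110011)·(0100010010001110010001110000010) mod 2 = 0+1+0+0+0+1+0+0+0+0+0+0+0+1+1+0+0+1+0+0+0+1+1+0+0+0+0+0+0+1+0 mod 2 = 0
  s[2] = (0001111000011110000111100001111)·(0100010010001110010001110000010) mod 2 = 0+0+0+0+0+1+0+0+0+0+0+0+1+1+1+0+0+0+0+0+0+1+1+0+0+0+0+0+0+1+0 mod 2 = 1
  s[3] = (0000000111111110000000011111111)·(0100010010001110010001110000010) mod 2 = 0+0+0+0+0+0+0+0+1+0+0+0+1+1+1+0+0+0+0+0+0+0+0+1+0+0+0+0+0+1+0 mod 2 = 0
  s[4] = (0000000000000001111111111111111)·(0100010010001110010001110000010) mod 2 = 0+0+0+0+0+0+0+0+0+0+0+0+0+0+0+0+0+1+0+0+0+1+1+1+0+0+0+0+0+1+0 mod 2 = 1
Syndrome = 00101
Column i of H is the binary representation of i, so the syndrome is the binary index of the flipped bit.
Read s = 00101 with s[0] as LSB: 0·2^0 + 0·2^1 + 1·2^2 + 0·2^3 + 1·2^4 = 20.
Error is at bit position 20.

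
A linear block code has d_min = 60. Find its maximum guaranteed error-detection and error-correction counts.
(a) Detection requires d_min ≥ e+1, so e ≤ d_min − 1 = 59.
(b) Correction requires d_min ≥ 2t+1, so t ≤ ⌊(d_min − 1)/2⌋ = ⌊59/2⌋ = 29.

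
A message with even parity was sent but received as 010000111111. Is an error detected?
Sum of received bits: 0+1+0+0+0+0+1+1+1+1+1+1 = 7; 7 mod 2 = 1. Result is 1 ≠ 0 → error detected.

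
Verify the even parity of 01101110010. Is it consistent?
Sum of all bits: 0+1+1+0+1+1+1+0+0+1+0 = 6; 6 mod 2 = 0. Result is 0 → valid parity.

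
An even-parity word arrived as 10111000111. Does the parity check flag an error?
Sum of received bits: 1+0+1+1+1+0+0+0+1+1+1 = 7; 7 mod 2 = 1. Result is 1 ≠ 0 → error detected.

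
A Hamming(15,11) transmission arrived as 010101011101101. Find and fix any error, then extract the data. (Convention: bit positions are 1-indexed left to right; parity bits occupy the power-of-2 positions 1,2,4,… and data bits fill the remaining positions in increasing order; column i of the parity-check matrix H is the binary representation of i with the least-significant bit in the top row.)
Syndrome s = H · r^T (mod 2), r = 010101011101101:
  s[0] = (101010101010101)·(010101011101101) mod 2 = 0+0+0+0+0+0+0+0+1+0+0+0+1+0+1 mod 2 = 1
  s[1] = (011001100110011)·(010101011101101) mod 2 = 0+1+0+0+0+1+0+0+0+1+0+0+0+0+1 mod 2 = 0
  s[2] = (000111100001111)·(010101011101101) mod 2 = 0+0+0+1+0+1+0+0+0+0+0+1+1+0+1 mod 2 = 1
  s[3] = (000000011111111)·(010101011101101) mod 2 = 0+0+0+0+0+0+0+1+1+1+0+1+1+0+1 mod 2 = 0
Syndrome = 1010
Column 5 of H equals this syndrome → error at bit 5 (1-indexed).
Flip bit 5: 010101011101101 → 010111011101101
Extract data bits at positions {3,5,6,7,9,10,11,12,13,14,15}: 01101101101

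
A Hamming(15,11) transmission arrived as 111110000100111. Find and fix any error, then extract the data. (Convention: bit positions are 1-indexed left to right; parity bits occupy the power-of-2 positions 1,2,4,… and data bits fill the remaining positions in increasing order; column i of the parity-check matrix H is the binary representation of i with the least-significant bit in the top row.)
Syndrome s = H · r^T (mod 2), r = 111110000100111:
  s[0] = (101010101010101)·(111110000100111) mod 2 = 1+0+1+0+1+0+0+0+0+0+0+0+1+0+1 mod 2 = 1
  s[1] = (011001100110011)·(111110000100111) mod 2 = 0+1+1+0+0+0+0+0+0+1+0+0+0+1+1 mod 2 = 1
  s[2] = (000111100001111)·(111110000100111) mod 2 = 0+0+0+1+1+0+0+0+0+0+0+0+1+1+1 mod 2 = 1
  s[3] = (000000011111111)·(111110000100111) mod 2 = 0+0+0+0+0+0+0+0+0+1+0+0+1+1+1 mod 2 = 0
Syndrome = 1110
Column 7 of H equals this syndrome → error at bit 7 (1-indexed).
Flip bit 7: 111110000100111 → 111110100100111
Extract data bits at positions {3,5,6,7,9,10,11,12,13,14,15}: 11010100111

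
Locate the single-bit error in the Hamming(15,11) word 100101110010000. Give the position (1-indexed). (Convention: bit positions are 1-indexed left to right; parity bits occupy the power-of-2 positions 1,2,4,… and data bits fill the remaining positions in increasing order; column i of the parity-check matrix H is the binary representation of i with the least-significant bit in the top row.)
Syndrome s = H · r^T (mod 2), r = 100101110010000:
  s[0] = (101010101010101)·(100101110010000) mod 2 = 1+0+0+0+0+0+1+0+0+0+1+0+0+0+0 mod 2 = 1
  s[1] = (011001100110011)·(100101110010000) mod 2 = 0+0+0+0+0+1+1+0+0+0+1+0+0+0+0 mod 2 = 1
  s[2] = (000111100001111)·(100101110010000) mod 2 = 0+0+0+1+0+1+1+0+0+0+0+0+0+0+0 mod 2 = 1
  s[3] = (000000011111111)·(100101110010000) mod 2 = 0+0+0+0+0+0+0+1+0+0+1+0+0+0+0 mod 2 = 0
Syndrome = 1110
Column i of H is the binary representation of i, so the syndrome is the binary index of the flipped bit.
Read s = 1110 with s[0] as LSB: 1·2^0 + 1·2^1 + 1·2^2 + 0·2^3 = 7.
Error is at bit position 7.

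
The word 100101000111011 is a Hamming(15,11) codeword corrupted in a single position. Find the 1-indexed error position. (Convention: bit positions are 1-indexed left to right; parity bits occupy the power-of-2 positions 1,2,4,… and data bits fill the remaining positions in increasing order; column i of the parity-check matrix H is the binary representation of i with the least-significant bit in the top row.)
Syndrome s = H · r^T (mod 2), r = 100101000111011:
  s[0] = (101010101010101)·(100101000111011) mod 2 = 1+0+0+0+0+0+0+0+0+0+1+0+0+0+1 mod 2 = 1
  s[1] = (011001100110011)·(100101000111011) mod 2 = 0+0+0+0+0+1+0+0+0+1+1+0+0+1+1 mod 2 = 1
  s[2] = (000111100001111)·(100101000111011) mod 2 = 0+0+0+1+0+1+0+0+0+0+0+1+0+1+1 mod 2 = 1
  s[3] = (000000011111111)·(100101000111011) mod 2 = 0+0+0+0+0+0+0+0+0+1+1+1+0+1+1 mod 2 = 1
Syndrome = 1111
Column i of H is the binary representation of i, so the syndrome is the binary index of the flipped bit.
Read s = 1111 with s[0] as LSB: 1·2^0 + 1·2^1 + 1·2^2 + 1·2^3 = 15.
Error is at bit position 15.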